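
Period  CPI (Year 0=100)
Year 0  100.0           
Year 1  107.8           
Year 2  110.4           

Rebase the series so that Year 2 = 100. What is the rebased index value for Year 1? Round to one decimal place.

Rebased(Year 1) = 107.8 / 110.4 × 100 = 97.6449

97.6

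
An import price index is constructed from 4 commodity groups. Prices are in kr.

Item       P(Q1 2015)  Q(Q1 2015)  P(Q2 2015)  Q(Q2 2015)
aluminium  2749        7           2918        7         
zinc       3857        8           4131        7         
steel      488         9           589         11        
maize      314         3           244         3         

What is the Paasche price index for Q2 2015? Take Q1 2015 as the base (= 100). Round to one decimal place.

Paasche price index uses current-period quantities as weights.
ΣP(Q2 2015)·Q(Q2 2015) = 2918×7 + 4131×7 + 589×11 + 244×3 = 20426 + 28917 + 6479 + 732 = 56554
ΣP(Q1 2015)·Q(Q2 2015) = 2749×7 + 3857×7 + 488×11 + 314×3 = 19243 + 26999 + 5368 + 942 = 52552
Index = 56554 / 52552 × 100 = 107.6153

107.6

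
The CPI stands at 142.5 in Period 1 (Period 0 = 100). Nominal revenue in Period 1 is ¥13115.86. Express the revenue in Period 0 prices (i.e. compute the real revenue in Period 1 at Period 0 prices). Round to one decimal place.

9204.1

Real = Nominal ÷ (Index/100) = 13115.86 ÷ (142.5/100)
     = 13115.86 ÷ 1.425 = 9204.1123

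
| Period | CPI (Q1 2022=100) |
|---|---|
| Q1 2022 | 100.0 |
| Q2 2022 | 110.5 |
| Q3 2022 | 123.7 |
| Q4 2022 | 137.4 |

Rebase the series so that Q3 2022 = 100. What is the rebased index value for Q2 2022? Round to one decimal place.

Rebased(Q2 2022) = 110.5 / 123.7 × 100 = 89.3290

89.3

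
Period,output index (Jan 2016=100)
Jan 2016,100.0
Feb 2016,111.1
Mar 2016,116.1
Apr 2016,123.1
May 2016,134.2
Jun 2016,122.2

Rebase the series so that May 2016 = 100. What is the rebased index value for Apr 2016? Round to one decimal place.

91.7

Rebased(Apr 2016) = 123.1 / 134.2 × 100 = 91.7288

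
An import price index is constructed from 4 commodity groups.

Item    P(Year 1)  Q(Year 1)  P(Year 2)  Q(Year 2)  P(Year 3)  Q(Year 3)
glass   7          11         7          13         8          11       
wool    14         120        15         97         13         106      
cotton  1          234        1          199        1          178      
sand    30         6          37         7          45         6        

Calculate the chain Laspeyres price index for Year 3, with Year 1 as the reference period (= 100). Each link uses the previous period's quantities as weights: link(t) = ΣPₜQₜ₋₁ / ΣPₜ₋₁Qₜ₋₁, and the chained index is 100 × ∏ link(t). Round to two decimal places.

Link Year 1→Year 2:
ΣP(Year 2)Q(Year 1) = 7×11 + 15×120 + 1×234 + 37×6 = 77 + 1800 + 234 + 222 = 2333
ΣP(Year 1)Q(Year 1) = 7×11 + 14×120 + 1×234 + 30×6 = 77 + 1680 + 234 + 180 = 2171
link = 2333/2171 = 1.074620
Link Year 2→Year 3:
ΣP(Year 3)Q(Year 2) = 8×13 + 13×97 + 1×199 + 45×7 = 104 + 1261 + 199 + 315 = 1879
ΣP(Year 2)Q(Year 2) = 7×13 + 15×97 + 1×199 + 37×7 = 91 + 1455 + 199 + 259 = 2004
link = 1879/2004 = 0.937625
Chained index = 100 × 1.074620 × 0.937625 = 100.7590

100.76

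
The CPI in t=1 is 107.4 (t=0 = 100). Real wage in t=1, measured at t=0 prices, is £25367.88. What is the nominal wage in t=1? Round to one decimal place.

27245.1

Nominal = Real × (Index/100) = 25367.88 × (107.4/100)
        = 25367.88 × 1.074 = 27245.1031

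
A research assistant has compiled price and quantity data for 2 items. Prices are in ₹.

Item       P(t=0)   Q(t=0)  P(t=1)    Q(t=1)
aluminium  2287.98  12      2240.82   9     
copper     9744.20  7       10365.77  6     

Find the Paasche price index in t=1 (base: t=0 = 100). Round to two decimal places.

104.18

Paasche price index uses current-period quantities as weights.
ΣP(t=1)·Q(t=1) = 2240.82×9 + 10365.77×6 = 20167.38 + 62194.62 = 82362
ΣP(t=0)·Q(t=1) = 2287.98×9 + 9744.20×6 = 20591.82 + 58465.2 = 79057.02
Index = 82362 / 79057.02 × 100 = 104.1805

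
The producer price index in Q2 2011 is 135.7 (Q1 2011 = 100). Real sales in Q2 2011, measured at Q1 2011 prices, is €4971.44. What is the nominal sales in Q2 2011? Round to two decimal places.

Nominal = Real × (Index/100) = 4971.44 × (135.7/100)
        = 4971.44 × 1.357 = 6746.2441

6746.24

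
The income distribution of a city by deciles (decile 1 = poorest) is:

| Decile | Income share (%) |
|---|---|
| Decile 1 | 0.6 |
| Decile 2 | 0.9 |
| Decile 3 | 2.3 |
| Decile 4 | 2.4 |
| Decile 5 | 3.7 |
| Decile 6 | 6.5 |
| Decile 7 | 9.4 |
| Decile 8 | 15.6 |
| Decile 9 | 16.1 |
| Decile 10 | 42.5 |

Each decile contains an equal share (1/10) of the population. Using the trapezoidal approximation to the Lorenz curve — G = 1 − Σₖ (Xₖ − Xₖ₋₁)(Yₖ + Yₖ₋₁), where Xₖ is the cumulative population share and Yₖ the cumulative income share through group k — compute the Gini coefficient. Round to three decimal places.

0.574

Cumulative income shares Yₖ: 0.0060, 0.0150, 0.0380, 0.0620, 0.0990, 0.1640, 0.2580, 0.4140, 0.5750, 1.0000
Σ (Xₖ−Xₖ₋₁)(Yₖ+Yₖ₋₁) = (1/10)(0.0060+0.0000) + (1/10)(0.0150+0.0060) + (1/10)(0.0380+0.0150) + (1/10)(0.0620+0.0380) + (1/10)(0.0990+0.0620) + (1/10)(0.1640+0.0990) + (1/10)(0.2580+0.1640) + (1/10)(0.4140+0.2580) + (1/10)(0.5750+0.4140) + (1/10)(1.0000+0.5750)
  = 0.0006 + 0.0021 + 0.0053 + 0.0100 + 0.0161 + 0.0263 + 0.0422 + 0.0672 + 0.0989 + 0.1575 = 0.4262
G = 1 − 0.4262 = 0.5738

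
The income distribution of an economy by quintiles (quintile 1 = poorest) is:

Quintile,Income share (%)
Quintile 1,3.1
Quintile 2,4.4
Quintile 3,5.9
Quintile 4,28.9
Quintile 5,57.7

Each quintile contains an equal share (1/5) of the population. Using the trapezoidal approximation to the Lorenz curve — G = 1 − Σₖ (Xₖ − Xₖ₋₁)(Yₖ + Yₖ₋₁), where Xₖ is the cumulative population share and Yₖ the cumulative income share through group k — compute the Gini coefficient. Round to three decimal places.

Cumulative income shares Yₖ: 0.0310, 0.0750, 0.1340, 0.4230, 1.0000
Σ (Xₖ−Xₖ₋₁)(Yₖ+Yₖ₋₁) = (1/5)(0.0310+0.0000) + (1/5)(0.0750+0.0310) + (1/5)(0.1340+0.0750) + (1/5)(0.4230+0.1340) + (1/5)(1.0000+0.4230)
  = 0.0062 + 0.0212 + 0.0418 + 0.1114 + 0.2846 = 0.4652
G = 1 − 0.4652 = 0.5348

0.535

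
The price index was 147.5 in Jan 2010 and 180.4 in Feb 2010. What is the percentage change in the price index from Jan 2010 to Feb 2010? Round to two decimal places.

22.31%

Change = (180.4 − 147.5) / 147.5 × 100
       = 32.9 / 147.5 × 100 = 22.3051%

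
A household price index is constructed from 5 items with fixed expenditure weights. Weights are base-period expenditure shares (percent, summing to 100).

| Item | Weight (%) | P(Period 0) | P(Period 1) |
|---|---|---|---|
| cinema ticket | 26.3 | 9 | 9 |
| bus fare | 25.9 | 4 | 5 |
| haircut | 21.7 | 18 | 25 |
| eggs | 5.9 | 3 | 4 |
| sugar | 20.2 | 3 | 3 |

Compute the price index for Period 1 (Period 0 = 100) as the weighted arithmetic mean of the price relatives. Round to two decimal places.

116.88

cinema ticket: 26.3 × (9/9) = 26.3 × 1.000000 = 26.3000
bus fare: 25.9 × (5/4) = 25.9 × 1.250000 = 32.3750
haircut: 21.7 × (25/18) = 21.7 × 1.388889 = 30.1389
eggs: 5.9 × (4/3) = 5.9 × 1.333333 = 7.8667
sugar: 20.2 × (3/3) = 20.2 × 1.000000 = 20.2000
Index = Σ wᵢ·(p₁ᵢ/p₀ᵢ) = 26.3000 + 32.3750 + 30.1389 + 7.8667 + 20.2000 = 116.8806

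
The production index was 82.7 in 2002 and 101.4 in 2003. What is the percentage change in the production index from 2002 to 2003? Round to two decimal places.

Change = (101.4 − 82.7) / 82.7 × 100
       = 18.7 / 82.7 × 100 = 22.6119%

22.61%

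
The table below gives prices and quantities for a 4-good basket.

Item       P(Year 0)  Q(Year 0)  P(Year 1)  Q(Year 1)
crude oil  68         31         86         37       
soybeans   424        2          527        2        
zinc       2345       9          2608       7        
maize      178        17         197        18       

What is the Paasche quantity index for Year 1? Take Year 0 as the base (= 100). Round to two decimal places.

Paasche quantity index uses current-period prices as weights.
ΣP(Year 1)·Q(Year 1) = 86×37 + 527×2 + 2608×7 + 197×18 = 3182 + 1054 + 18256 + 3546 = 26038
ΣP(Year 1)·Q(Year 0) = 86×31 + 527×2 + 2608×9 + 197×17 = 2666 + 1054 + 23472 + 3349 = 30541
Index = 26038 / 30541 × 100 = 85.2559

85.26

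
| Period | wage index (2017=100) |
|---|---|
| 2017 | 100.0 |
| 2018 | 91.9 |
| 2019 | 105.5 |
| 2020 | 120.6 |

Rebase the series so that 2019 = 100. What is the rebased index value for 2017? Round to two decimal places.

94.79

Rebased(2017) = 100.0 / 105.5 × 100 = 94.7867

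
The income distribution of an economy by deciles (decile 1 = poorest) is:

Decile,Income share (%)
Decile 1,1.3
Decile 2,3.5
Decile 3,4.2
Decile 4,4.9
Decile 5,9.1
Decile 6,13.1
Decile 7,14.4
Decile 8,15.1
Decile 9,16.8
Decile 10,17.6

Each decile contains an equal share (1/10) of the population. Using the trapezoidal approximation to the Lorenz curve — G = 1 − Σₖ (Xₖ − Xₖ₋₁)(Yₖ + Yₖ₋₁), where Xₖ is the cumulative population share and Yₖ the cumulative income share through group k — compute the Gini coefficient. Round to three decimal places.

Cumulative income shares Yₖ: 0.0130, 0.0480, 0.0900, 0.1390, 0.2300, 0.3610, 0.5050, 0.6560, 0.8240, 1.0000
Σ (Xₖ−Xₖ₋₁)(Yₖ+Yₖ₋₁) = (1/10)(0.0130+0.0000) + (1/10)(0.0480+0.0130) + (1/10)(0.0900+0.0480) + (1/10)(0.1390+0.0900) + (1/10)(0.2300+0.1390) + (1/10)(0.3610+0.2300) + (1/10)(0.5050+0.3610) + (1/10)(0.6560+0.5050) + (1/10)(0.8240+0.6560) + (1/10)(1.0000+0.8240)
  = 0.0013 + 0.0061 + 0.0138 + 0.0229 + 0.0369 + 0.0591 + 0.0866 + 0.1161 + 0.1480 + 0.1824 = 0.6732
G = 1 − 0.6732 = 0.3268

0.327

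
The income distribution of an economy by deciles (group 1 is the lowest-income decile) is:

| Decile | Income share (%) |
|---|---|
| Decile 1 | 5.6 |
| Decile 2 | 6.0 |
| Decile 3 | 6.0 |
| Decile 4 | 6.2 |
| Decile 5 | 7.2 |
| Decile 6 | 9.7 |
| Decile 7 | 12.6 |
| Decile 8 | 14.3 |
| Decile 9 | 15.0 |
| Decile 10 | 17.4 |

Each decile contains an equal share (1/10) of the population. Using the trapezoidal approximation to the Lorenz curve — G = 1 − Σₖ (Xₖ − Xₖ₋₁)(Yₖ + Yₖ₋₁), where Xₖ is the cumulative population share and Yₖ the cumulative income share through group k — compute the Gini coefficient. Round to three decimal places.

Cumulative income shares Yₖ: 0.0560, 0.1160, 0.1760, 0.2380, 0.3100, 0.4070, 0.5330, 0.6760, 0.8260, 1.0000
Σ (Xₖ−Xₖ₋₁)(Yₖ+Yₖ₋₁) = (1/10)(0.0560+0.0000) + (1/10)(0.1160+0.0560) + (1/10)(0.1760+0.1160) + (1/10)(0.2380+0.1760) + (1/10)(0.3100+0.2380) + (1/10)(0.4070+0.3100) + (1/10)(0.5330+0.4070) + (1/10)(0.6760+0.5330) + (1/10)(0.8260+0.6760) + (1/10)(1.0000+0.8260)
  = 0.0056 + 0.0172 + 0.0292 + 0.0414 + 0.0548 + 0.0717 + 0.0940 + 0.1209 + 0.1502 + 0.1826 = 0.7676
G = 1 − 0.7676 = 0.2324

0.232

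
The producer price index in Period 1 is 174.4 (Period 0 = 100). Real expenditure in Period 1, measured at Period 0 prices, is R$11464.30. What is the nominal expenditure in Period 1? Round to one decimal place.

19993.7

Nominal = Real × (Index/100) = 11464.30 × (174.4/100)
        = 11464.30 × 1.744 = 19993.7392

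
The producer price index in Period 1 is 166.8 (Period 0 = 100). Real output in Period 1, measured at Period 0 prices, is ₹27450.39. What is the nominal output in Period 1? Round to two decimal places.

45787.25

Nominal = Real × (Index/100) = 27450.39 × (166.8/100)
        = 27450.39 × 1.668 = 45787.2505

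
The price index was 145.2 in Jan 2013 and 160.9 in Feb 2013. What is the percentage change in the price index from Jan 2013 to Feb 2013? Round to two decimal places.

Change = (160.9 − 145.2) / 145.2 × 100
       = 15.7 / 145.2 × 100 = 10.8127%

10.81%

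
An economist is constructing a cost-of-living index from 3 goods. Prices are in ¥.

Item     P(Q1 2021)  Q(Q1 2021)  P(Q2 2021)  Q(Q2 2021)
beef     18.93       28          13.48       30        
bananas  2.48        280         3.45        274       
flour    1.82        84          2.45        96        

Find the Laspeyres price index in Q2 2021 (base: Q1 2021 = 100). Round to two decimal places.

Laspeyres price index uses base-period quantities as weights.
ΣP(Q2 2021)·Q(Q1 2021) = 13.48×28 + 3.45×280 + 2.45×84 = 377.44 + 966 + 205.8 = 1549.24
ΣP(Q1 2021)·Q(Q1 2021) = 18.93×28 + 2.48×280 + 1.82×84 = 530.04 + 694.4 + 152.88 = 1377.32
Index = 1549.24 / 1377.32 × 100 = 112.4822

112.48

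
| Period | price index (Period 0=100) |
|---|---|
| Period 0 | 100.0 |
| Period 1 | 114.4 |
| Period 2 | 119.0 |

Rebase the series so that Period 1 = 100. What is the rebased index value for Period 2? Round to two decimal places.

104.02

Rebased(Period 2) = 119.0 / 114.4 × 100 = 104.0210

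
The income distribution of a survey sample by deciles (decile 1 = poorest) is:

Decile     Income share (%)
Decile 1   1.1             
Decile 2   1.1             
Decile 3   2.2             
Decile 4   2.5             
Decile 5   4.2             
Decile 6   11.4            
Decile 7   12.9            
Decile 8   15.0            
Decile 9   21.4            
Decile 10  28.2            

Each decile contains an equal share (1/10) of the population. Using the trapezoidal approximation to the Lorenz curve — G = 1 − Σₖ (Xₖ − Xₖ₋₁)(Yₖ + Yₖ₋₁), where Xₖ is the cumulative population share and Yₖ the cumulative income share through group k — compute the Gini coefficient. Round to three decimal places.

0.488

Cumulative income shares Yₖ: 0.0110, 0.0220, 0.0440, 0.0690, 0.1110, 0.2250, 0.3540, 0.5040, 0.7180, 1.0000
Σ (Xₖ−Xₖ₋₁)(Yₖ+Yₖ₋₁) = (1/10)(0.0110+0.0000) + (1/10)(0.0220+0.0110) + (1/10)(0.0440+0.0220) + (1/10)(0.0690+0.0440) + (1/10)(0.1110+0.0690) + (1/10)(0.2250+0.1110) + (1/10)(0.3540+0.2250) + (1/10)(0.5040+0.3540) + (1/10)(0.7180+0.5040) + (1/10)(1.0000+0.7180)
  = 0.0011 + 0.0033 + 0.0066 + 0.0113 + 0.0180 + 0.0336 + 0.0579 + 0.0858 + 0.1222 + 0.1718 = 0.5116
G = 1 − 0.5116 = 0.4884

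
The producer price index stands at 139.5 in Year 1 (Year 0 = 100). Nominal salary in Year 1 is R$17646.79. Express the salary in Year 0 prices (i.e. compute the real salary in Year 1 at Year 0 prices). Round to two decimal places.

Real = Nominal ÷ (Index/100) = 17646.79 ÷ (139.5/100)
     = 17646.79 ÷ 1.395 = 12650.0287

12650.03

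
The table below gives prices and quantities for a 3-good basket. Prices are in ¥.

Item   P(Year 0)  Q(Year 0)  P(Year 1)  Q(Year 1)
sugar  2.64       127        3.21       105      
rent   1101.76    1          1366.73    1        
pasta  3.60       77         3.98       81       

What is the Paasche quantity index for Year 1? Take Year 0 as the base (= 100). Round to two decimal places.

97.37

Paasche quantity index uses current-period prices as weights.
ΣP(Year 1)·Q(Year 1) = 3.21×105 + 1366.73×1 + 3.98×81 = 337.05 + 1366.73 + 322.38 = 2026.16
ΣP(Year 1)·Q(Year 0) = 3.21×127 + 1366.73×1 + 3.98×77 = 407.67 + 1366.73 + 306.46 = 2080.86
Index = 2026.16 / 2080.86 × 100 = 97.3713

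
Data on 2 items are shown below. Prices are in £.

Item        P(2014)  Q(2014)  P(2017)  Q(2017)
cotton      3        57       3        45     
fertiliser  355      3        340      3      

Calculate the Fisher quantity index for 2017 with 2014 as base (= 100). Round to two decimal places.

Laspeyres component (base-period weights):
ΣP(2014)Q(2017) = 3×45 + 355×3 = 135 + 1065 = 1200
ΣP(2014)Q(2014) = 3×57 + 355×3 = 171 + 1065 = 1236
L = 1200 / 1236 × 100 = 97.0874
Paasche component (current-period weights):
ΣP(2017)Q(2017) = 3×45 + 340×3 = 135 + 1020 = 1155
ΣP(2017)Q(2014) = 3×57 + 340×3 = 171 + 1020 = 1191
P = 1155 / 1191 × 100 = 96.9773
Fisher = √(L × P) = √(97.0874 × 96.9773) = 97.0323

97.03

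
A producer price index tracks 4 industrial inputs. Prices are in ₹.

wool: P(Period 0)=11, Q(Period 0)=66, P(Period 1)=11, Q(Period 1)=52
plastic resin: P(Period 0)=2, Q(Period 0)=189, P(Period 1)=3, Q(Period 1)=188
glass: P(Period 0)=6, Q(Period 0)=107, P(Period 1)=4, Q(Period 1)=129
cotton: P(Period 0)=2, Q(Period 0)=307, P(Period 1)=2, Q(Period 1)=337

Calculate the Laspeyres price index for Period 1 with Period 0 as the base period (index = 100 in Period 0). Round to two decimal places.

98.94

Laspeyres price index uses base-period quantities as weights.
ΣP(Period 1)·Q(Period 0) = 11×66 + 3×189 + 4×107 + 2×307 = 726 + 567 + 428 + 614 = 2335
ΣP(Period 0)·Q(Period 0) = 11×66 + 2×189 + 6×107 + 2×307 = 726 + 378 + 642 + 614 = 2360
Index = 2335 / 2360 × 100 = 98.9407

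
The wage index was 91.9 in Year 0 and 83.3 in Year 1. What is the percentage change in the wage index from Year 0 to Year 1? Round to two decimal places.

-9.36%

Change = (83.3 − 91.9) / 91.9 × 100
       = -8.6 / 91.9 × 100 = -9.3580%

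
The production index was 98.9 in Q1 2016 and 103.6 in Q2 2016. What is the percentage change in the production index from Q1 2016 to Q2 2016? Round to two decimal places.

Change = (103.6 − 98.9) / 98.9 × 100
       = 4.7 / 98.9 × 100 = 4.7523%

4.75%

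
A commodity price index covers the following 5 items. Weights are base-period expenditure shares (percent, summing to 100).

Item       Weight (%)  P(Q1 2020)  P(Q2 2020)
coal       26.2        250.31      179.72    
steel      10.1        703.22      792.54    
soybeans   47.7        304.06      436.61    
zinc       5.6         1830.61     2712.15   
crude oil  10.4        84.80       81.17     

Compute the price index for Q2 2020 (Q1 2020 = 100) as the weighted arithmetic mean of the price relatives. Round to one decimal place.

coal: 26.2 × (179.72/250.31) = 26.2 × 0.717990 = 18.8113
steel: 10.1 × (792.54/703.22) = 10.1 × 1.127016 = 11.3829
soybeans: 47.7 × (436.61/304.06) = 47.7 × 1.435934 = 68.4940
zinc: 5.6 × (2712.15/1830.61) = 5.6 × 1.481555 = 8.2967
crude oil: 10.4 × (81.17/84.80) = 10.4 × 0.957193 = 9.9548
Index = Σ wᵢ·(p₁ᵢ/p₀ᵢ) = 18.8113 + 11.3829 + 68.4940 + 8.2967 + 9.9548 = 116.9397

116.9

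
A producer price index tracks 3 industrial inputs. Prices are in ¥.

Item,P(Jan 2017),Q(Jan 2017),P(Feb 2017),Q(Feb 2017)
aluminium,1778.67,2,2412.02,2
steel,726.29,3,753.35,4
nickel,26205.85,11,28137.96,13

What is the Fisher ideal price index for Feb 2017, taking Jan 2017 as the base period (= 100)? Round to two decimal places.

107.66

Laspeyres component (base-period weights):
ΣP(Feb 2017)Q(Jan 2017) = 2412.02×2 + 753.35×3 + 28137.96×11 = 4824.04 + 2260.05 + 309517.56 = 316601.65
ΣP(Jan 2017)Q(Jan 2017) = 1778.67×2 + 726.29×3 + 26205.85×11 = 3557.34 + 2178.87 + 288264.35 = 294000.56
L = 316601.65 / 294000.56 × 100 = 107.6874
Paasche component (current-period weights):
ΣP(Feb 2017)Q(Feb 2017) = 2412.02×2 + 753.35×4 + 28137.96×13 = 4824.04 + 3013.4 + 365793.48 = 373630.92
ΣP(Jan 2017)Q(Feb 2017) = 1778.67×2 + 726.29×4 + 26205.85×13 = 3557.34 + 2905.16 + 340676.05 = 347138.55
P = 373630.92 / 347138.55 × 100 = 107.6316
Fisher = √(L × P) = √(107.6874 × 107.6316) = 107.6595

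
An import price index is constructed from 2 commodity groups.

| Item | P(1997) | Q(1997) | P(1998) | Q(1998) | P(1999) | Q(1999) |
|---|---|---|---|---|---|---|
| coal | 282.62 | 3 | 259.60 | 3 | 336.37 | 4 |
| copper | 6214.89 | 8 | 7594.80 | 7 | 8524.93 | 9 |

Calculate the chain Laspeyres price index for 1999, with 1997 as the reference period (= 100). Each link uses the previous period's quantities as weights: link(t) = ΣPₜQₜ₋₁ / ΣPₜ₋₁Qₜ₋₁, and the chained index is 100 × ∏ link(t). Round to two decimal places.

Link 1997→1998:
ΣP(1998)Q(1997) = 259.60×3 + 7594.80×8 = 778.8 + 60758.4 = 61537.2
ΣP(1997)Q(1997) = 282.62×3 + 6214.89×8 = 847.86 + 49719.12 = 50566.98
link = 61537.2/50566.98 = 1.216944
Link 1998→1999:
ΣP(1999)Q(1998) = 336.37×3 + 8524.93×7 = 1009.11 + 59674.51 = 60683.62
ΣP(1998)Q(1998) = 259.60×3 + 7594.80×7 = 778.8 + 53163.6 = 53942.4
link = 60683.62/53942.4 = 1.124971
Chained index = 100 × 1.216944 × 1.124971 = 136.9027

136.90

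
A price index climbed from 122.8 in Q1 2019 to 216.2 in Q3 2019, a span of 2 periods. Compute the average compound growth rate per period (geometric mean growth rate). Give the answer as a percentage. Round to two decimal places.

Growth factor = (216.2/122.8)^(1/2) = (1.760586)^(1/2) = 1.326871
Growth rate = 1.326871 − 1 = 0.326871 = 32.6871%

32.69%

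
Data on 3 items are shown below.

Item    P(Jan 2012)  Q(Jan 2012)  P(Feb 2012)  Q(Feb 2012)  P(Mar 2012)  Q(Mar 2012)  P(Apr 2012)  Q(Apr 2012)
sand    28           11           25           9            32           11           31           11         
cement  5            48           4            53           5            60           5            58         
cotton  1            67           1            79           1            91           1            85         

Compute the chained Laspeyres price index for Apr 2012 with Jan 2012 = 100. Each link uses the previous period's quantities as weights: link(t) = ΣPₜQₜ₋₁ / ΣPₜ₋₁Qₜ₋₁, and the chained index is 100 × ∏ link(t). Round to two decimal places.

104.77

Link Jan 2012→Feb 2012:
ΣP(Feb 2012)Q(Jan 2012) = 25×11 + 4×48 + 1×67 = 275 + 192 + 67 = 534
ΣP(Jan 2012)Q(Jan 2012) = 28×11 + 5×48 + 1×67 = 308 + 240 + 67 = 615
link = 534/615 = 0.868293
Link Feb 2012→Mar 2012:
ΣP(Mar 2012)Q(Feb 2012) = 32×9 + 5×53 + 1×79 = 288 + 265 + 79 = 632
ΣP(Feb 2012)Q(Feb 2012) = 25×9 + 4×53 + 1×79 = 225 + 212 + 79 = 516
link = 632/516 = 1.224806
Link Mar 2012→Apr 2012:
ΣP(Apr 2012)Q(Mar 2012) = 31×11 + 5×60 + 1×91 = 341 + 300 + 91 = 732
ΣP(Mar 2012)Q(Mar 2012) = 32×11 + 5×60 + 1×91 = 352 + 300 + 91 = 743
link = 732/743 = 0.985195
Chained index = 100 × 0.868293 × 1.224806 × 0.985195 = 104.7745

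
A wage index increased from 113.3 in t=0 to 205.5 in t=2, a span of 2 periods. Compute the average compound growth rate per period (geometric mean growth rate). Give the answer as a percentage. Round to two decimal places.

Growth factor = (205.5/113.3)^(1/2) = (1.813769)^(1/2) = 1.346762
Growth rate = 1.346762 − 1 = 0.346762 = 34.6762%

34.68%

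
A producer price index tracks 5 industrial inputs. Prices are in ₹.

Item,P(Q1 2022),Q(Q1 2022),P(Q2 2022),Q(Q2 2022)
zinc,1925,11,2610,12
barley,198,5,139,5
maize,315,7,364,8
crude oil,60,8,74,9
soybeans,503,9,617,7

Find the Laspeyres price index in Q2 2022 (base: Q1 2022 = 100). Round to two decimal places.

Laspeyres price index uses base-period quantities as weights.
ΣP(Q2 2022)·Q(Q1 2022) = 2610×11 + 139×5 + 364×7 + 74×8 + 617×9 = 28710 + 695 + 2548 + 592 + 5553 = 38098
ΣP(Q1 2022)·Q(Q1 2022) = 1925×11 + 198×5 + 315×7 + 60×8 + 503×9 = 21175 + 990 + 2205 + 480 + 4527 = 29377
Index = 38098 / 29377 × 100 = 129.6865

129.69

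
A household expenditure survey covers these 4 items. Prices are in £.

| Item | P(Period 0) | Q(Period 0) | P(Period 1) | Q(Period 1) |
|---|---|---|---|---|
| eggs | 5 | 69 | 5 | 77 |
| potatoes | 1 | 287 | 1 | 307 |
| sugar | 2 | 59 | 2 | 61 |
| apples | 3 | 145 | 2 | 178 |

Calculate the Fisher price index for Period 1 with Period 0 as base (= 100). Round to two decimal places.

87.28

Laspeyres component (base-period weights):
ΣP(Period 1)Q(Period 0) = 5×69 + 1×287 + 2×59 + 2×145 = 345 + 287 + 118 + 290 = 1040
ΣP(Period 0)Q(Period 0) = 5×69 + 1×287 + 2×59 + 3×145 = 345 + 287 + 118 + 435 = 1185
L = 1040 / 1185 × 100 = 87.7637
Paasche component (current-period weights):
ΣP(Period 1)Q(Period 1) = 5×77 + 1×307 + 2×61 + 2×178 = 385 + 307 + 122 + 356 = 1170
ΣP(Period 0)Q(Period 1) = 5×77 + 1×307 + 2×61 + 3×178 = 385 + 307 + 122 + 534 = 1348
P = 1170 / 1348 × 100 = 86.7953
Fisher = √(L × P) = √(87.7637 × 86.7953) = 87.2781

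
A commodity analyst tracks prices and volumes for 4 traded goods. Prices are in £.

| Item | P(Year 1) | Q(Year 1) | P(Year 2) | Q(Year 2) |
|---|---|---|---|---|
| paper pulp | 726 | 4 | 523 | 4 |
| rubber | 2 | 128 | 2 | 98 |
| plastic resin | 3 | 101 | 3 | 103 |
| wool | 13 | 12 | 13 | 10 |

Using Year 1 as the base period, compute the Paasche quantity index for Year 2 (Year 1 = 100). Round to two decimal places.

97.15

Paasche quantity index uses current-period prices as weights.
ΣP(Year 2)·Q(Year 2) = 523×4 + 2×98 + 3×103 + 13×10 = 2092 + 196 + 309 + 130 = 2727
ΣP(Year 2)·Q(Year 1) = 523×4 + 2×128 + 3×101 + 13×12 = 2092 + 256 + 303 + 156 = 2807
Index = 2727 / 2807 × 100 = 97.1500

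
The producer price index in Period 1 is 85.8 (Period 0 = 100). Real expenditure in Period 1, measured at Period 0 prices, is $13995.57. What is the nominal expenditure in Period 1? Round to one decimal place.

Nominal = Real × (Index/100) = 13995.57 × (85.8/100)
        = 13995.57 × 0.858 = 12008.1991

12008.2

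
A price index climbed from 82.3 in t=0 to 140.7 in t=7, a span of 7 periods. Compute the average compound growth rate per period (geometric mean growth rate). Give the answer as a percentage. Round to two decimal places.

Growth factor = (140.7/82.3)^(1/7) = (1.709599)^(1/7) = 1.079619
Growth rate = 1.079619 − 1 = 0.079619 = 7.9619%

7.96%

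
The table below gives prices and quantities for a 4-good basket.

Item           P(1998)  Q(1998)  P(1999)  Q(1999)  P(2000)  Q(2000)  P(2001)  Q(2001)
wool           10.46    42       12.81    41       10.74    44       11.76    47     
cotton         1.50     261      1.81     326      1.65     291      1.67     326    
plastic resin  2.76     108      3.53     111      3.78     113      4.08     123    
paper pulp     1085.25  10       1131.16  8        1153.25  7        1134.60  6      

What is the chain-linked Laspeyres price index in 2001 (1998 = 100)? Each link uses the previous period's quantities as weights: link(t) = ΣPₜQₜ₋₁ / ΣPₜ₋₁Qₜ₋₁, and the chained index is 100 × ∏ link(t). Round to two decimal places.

106.18

Link 1998→1999:
ΣP(1999)Q(1998) = 12.81×42 + 1.81×261 + 3.53×108 + 1131.16×10 = 538.02 + 472.41 + 381.24 + 11311.6 = 12703.27
ΣP(1998)Q(1998) = 10.46×42 + 1.50×261 + 2.76×108 + 1085.25×10 = 439.32 + 391.5 + 298.08 + 10852.5 = 11981.4
link = 12703.27/11981.4 = 1.060249
Link 1999→2000:
ΣP(2000)Q(1999) = 10.74×41 + 1.65×326 + 3.78×111 + 1153.25×8 = 440.34 + 537.9 + 419.58 + 9226 = 10623.82
ΣP(1999)Q(1999) = 12.81×41 + 1.81×326 + 3.53×111 + 1131.16×8 = 525.21 + 590.06 + 391.83 + 9049.28 = 10556.38
link = 10623.82/10556.38 = 1.006389
Link 2000→2001:
ΣP(2001)Q(2000) = 11.76×44 + 1.67×291 + 4.08×113 + 1134.60×7 = 517.44 + 485.97 + 461.04 + 7942.2 = 9406.65
ΣP(2000)Q(2000) = 10.74×44 + 1.65×291 + 3.78×113 + 1153.25×7 = 472.56 + 480.15 + 427.14 + 8072.75 = 9452.6
link = 9406.65/9452.6 = 0.995139
Chained index = 100 × 1.060249 × 1.006389 × 0.995139 = 106.1836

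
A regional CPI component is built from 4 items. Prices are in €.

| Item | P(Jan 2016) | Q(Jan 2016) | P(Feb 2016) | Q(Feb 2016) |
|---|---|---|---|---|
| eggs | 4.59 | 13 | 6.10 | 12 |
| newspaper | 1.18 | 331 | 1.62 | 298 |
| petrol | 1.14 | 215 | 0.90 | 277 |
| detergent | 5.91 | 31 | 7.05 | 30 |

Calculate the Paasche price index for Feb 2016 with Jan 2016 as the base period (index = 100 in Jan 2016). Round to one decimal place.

113.0

Paasche price index uses current-period quantities as weights.
ΣP(Feb 2016)·Q(Feb 2016) = 6.10×12 + 1.62×298 + 0.90×277 + 7.05×30 = 73.2 + 482.76 + 249.3 + 211.5 = 1016.76
ΣP(Jan 2016)·Q(Feb 2016) = 4.59×12 + 1.18×298 + 1.14×277 + 5.91×30 = 55.08 + 351.64 + 315.78 + 177.3 = 899.8
Index = 1016.76 / 899.8 × 100 = 112.9984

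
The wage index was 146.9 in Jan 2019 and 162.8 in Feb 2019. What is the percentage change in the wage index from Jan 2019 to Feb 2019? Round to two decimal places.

Change = (162.8 − 146.9) / 146.9 × 100
       = 15.9 / 146.9 × 100 = 10.8237%

10.82%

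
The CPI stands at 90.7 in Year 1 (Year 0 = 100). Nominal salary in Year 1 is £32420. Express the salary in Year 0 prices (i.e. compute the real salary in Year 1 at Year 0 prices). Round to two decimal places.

35744.21

Real = Nominal ÷ (Index/100) = 32420 ÷ (90.7/100)
     = 32420 ÷ 0.907 = 35744.2117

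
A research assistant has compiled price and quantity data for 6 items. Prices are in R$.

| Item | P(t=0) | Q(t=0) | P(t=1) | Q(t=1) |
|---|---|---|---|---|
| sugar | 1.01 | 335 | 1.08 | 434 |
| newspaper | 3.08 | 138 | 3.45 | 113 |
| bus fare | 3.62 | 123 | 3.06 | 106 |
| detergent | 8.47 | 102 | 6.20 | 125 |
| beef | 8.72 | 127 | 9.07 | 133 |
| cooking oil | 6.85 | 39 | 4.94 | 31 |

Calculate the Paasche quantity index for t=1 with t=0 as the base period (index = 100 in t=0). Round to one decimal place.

104.0

Paasche quantity index uses current-period prices as weights.
ΣP(t=1)·Q(t=1) = 1.08×434 + 3.45×113 + 3.06×106 + 6.20×125 + 9.07×133 + 4.94×31 = 468.72 + 389.85 + 324.36 + 775 + 1206.31 + 153.14 = 3317.38
ΣP(t=1)·Q(t=0) = 1.08×335 + 3.45×138 + 3.06×123 + 6.20×102 + 9.07×127 + 4.94×39 = 361.8 + 476.1 + 376.38 + 632.4 + 1151.89 + 192.66 = 3191.23
Index = 3317.38 / 3191.23 × 100 = 103.9530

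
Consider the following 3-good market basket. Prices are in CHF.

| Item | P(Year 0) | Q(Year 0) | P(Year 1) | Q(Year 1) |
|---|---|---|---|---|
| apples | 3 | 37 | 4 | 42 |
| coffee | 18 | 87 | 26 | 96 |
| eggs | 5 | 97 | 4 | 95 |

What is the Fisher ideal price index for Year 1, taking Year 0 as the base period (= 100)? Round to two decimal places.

Laspeyres component (base-period weights):
ΣP(Year 1)Q(Year 0) = 4×37 + 26×87 + 4×97 = 148 + 2262 + 388 = 2798
ΣP(Year 0)Q(Year 0) = 3×37 + 18×87 + 5×97 = 111 + 1566 + 485 = 2162
L = 2798 / 2162 × 100 = 129.4172
Paasche component (current-period weights):
ΣP(Year 1)Q(Year 1) = 4×42 + 26×96 + 4×95 = 168 + 2496 + 380 = 3044
ΣP(Year 0)Q(Year 1) = 3×42 + 18×96 + 5×95 = 126 + 1728 + 475 = 2329
P = 3044 / 2329 × 100 = 130.6999
Fisher = √(L × P) = √(129.4172 × 130.6999) = 130.0570

130.06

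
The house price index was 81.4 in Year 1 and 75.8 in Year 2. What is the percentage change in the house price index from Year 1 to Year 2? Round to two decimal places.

Change = (75.8 − 81.4) / 81.4 × 100
       = -5.6 / 81.4 × 100 = -6.8796%

-6.88%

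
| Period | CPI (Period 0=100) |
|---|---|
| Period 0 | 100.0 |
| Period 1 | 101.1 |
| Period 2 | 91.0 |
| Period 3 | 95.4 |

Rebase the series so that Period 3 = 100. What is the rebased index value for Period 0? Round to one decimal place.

104.8

Rebased(Period 0) = 100.0 / 95.4 × 100 = 104.8218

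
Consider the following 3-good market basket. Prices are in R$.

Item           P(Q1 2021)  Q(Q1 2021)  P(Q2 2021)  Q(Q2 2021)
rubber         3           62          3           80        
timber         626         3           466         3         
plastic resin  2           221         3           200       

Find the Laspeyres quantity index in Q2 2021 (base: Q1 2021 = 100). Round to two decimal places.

Laspeyres quantity index uses base-period prices as weights.
ΣP(Q1 2021)·Q(Q2 2021) = 3×80 + 626×3 + 2×200 = 240 + 1878 + 400 = 2518
ΣP(Q1 2021)·Q(Q1 2021) = 3×62 + 626×3 + 2×221 = 186 + 1878 + 442 = 2506
Index = 2518 / 2506 × 100 = 100.4789

100.48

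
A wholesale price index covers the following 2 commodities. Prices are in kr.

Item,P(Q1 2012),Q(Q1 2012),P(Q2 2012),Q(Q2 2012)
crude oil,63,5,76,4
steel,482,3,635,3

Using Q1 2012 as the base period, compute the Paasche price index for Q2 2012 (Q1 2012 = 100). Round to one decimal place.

130.1

Paasche price index uses current-period quantities as weights.
ΣP(Q2 2012)·Q(Q2 2012) = 76×4 + 635×3 = 304 + 1905 = 2209
ΣP(Q1 2012)·Q(Q2 2012) = 63×4 + 482×3 = 252 + 1446 = 1698
Index = 2209 / 1698 × 100 = 130.0942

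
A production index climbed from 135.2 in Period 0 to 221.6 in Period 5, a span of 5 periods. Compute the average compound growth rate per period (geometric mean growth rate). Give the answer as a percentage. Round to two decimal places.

10.39%

Growth factor = (221.6/135.2)^(1/5) = (1.639053)^(1/5) = 1.103872
Growth rate = 1.103872 − 1 = 0.103872 = 10.3872%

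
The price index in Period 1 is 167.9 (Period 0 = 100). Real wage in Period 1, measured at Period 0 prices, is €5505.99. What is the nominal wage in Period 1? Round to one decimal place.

Nominal = Real × (Index/100) = 5505.99 × (167.9/100)
        = 5505.99 × 1.679 = 9244.5572

9244.6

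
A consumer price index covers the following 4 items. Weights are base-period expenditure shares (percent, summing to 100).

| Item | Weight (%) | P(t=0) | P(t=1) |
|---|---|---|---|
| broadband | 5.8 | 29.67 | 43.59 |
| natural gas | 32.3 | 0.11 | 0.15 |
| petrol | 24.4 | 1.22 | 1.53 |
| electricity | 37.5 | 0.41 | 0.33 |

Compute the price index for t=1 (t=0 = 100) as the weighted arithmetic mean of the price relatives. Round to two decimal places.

broadband: 5.8 × (43.59/29.67) = 5.8 × 1.469161 = 8.5211
natural gas: 32.3 × (0.15/0.11) = 32.3 × 1.363636 = 44.0455
petrol: 24.4 × (1.53/1.22) = 24.4 × 1.254098 = 30.6000
electricity: 37.5 × (0.33/0.41) = 37.5 × 0.804878 = 30.1829
Index = Σ wᵢ·(p₁ᵢ/p₀ᵢ) = 8.5211 + 44.0455 + 30.6000 + 30.1829 = 113.3495

113.35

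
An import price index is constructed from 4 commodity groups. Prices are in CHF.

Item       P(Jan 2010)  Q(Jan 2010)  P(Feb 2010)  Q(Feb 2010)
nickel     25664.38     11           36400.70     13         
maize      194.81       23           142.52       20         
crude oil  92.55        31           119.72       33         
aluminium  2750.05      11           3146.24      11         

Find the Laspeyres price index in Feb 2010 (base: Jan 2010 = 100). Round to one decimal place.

138.2

Laspeyres price index uses base-period quantities as weights.
ΣP(Feb 2010)·Q(Jan 2010) = 36400.70×11 + 142.52×23 + 119.72×31 + 3146.24×11 = 400407.7 + 3277.96 + 3711.32 + 34608.64 = 442005.62
ΣP(Jan 2010)·Q(Jan 2010) = 25664.38×11 + 194.81×23 + 92.55×31 + 2750.05×11 = 282308.18 + 4480.63 + 2869.05 + 30250.55 = 319908.41
Index = 442005.62 / 319908.41 × 100 = 138.1663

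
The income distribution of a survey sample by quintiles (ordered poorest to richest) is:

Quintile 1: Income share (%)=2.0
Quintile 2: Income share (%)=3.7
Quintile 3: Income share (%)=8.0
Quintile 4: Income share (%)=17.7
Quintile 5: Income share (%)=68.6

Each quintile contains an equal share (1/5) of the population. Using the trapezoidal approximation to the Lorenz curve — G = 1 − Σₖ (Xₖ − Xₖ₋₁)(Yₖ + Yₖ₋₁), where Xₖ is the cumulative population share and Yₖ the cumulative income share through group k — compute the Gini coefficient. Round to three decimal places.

0.589

Cumulative income shares Yₖ: 0.0200, 0.0570, 0.1370, 0.3140, 1.0000
Σ (Xₖ−Xₖ₋₁)(Yₖ+Yₖ₋₁) = (1/5)(0.0200+0.0000) + (1/5)(0.0570+0.0200) + (1/5)(0.1370+0.0570) + (1/5)(0.3140+0.1370) + (1/5)(1.0000+0.3140)
  = 0.0040 + 0.0154 + 0.0388 + 0.0902 + 0.2628 = 0.4112
G = 1 − 0.4112 = 0.5888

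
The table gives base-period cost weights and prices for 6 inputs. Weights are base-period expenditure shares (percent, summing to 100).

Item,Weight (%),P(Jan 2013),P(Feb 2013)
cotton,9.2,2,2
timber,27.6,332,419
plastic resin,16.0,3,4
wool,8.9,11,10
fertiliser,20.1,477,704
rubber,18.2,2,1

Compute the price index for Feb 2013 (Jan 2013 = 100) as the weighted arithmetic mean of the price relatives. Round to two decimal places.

cotton: 9.2 × (2/2) = 9.2 × 1.000000 = 9.2000
timber: 27.6 × (419/332) = 27.6 × 1.262048 = 34.8325
plastic resin: 16.0 × (4/3) = 16.0 × 1.333333 = 21.3333
wool: 8.9 × (10/11) = 8.9 × 0.909091 = 8.0909
fertiliser: 20.1 × (704/477) = 20.1 × 1.475891 = 29.6654
rubber: 18.2 × (1/2) = 18.2 × 0.500000 = 9.1000
Index = Σ wᵢ·(p₁ᵢ/p₀ᵢ) = 9.2000 + 34.8325 + 21.3333 + 8.0909 + 29.6654 + 9.1000 = 112.2222

112.22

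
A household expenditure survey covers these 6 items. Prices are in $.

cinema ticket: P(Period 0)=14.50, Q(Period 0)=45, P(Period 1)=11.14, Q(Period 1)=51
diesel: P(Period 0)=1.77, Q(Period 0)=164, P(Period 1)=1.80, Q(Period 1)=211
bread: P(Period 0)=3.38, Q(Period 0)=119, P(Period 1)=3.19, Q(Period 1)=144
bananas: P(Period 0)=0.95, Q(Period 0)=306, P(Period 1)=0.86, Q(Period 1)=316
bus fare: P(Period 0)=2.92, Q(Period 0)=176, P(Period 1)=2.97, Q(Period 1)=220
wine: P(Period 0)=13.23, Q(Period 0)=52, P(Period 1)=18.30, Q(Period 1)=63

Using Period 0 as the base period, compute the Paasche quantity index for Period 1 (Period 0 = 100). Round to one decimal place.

119.6

Paasche quantity index uses current-period prices as weights.
ΣP(Period 1)·Q(Period 1) = 11.14×51 + 1.80×211 + 3.19×144 + 0.86×316 + 2.97×220 + 18.30×63 = 568.14 + 379.8 + 459.36 + 271.76 + 653.4 + 1152.9 = 3485.36
ΣP(Period 1)·Q(Period 0) = 11.14×45 + 1.80×164 + 3.19×119 + 0.86×306 + 2.97×176 + 18.30×52 = 501.3 + 295.2 + 379.61 + 263.16 + 522.72 + 951.6 = 2913.59
Index = 3485.36 / 2913.59 × 100 = 119.6242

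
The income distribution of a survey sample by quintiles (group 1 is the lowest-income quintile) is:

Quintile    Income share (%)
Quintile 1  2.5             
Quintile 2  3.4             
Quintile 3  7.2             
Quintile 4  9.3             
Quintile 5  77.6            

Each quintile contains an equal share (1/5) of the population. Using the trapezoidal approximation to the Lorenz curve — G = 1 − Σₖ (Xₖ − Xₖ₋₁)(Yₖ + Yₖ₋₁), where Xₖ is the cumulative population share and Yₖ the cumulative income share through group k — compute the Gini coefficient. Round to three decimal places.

Cumulative income shares Yₖ: 0.0250, 0.0590, 0.1310, 0.2240, 1.0000
Σ (Xₖ−Xₖ₋₁)(Yₖ+Yₖ₋₁) = (1/5)(0.0250+0.0000) + (1/5)(0.0590+0.0250) + (1/5)(0.1310+0.0590) + (1/5)(0.2240+0.1310) + (1/5)(1.0000+0.2240)
  = 0.0050 + 0.0168 + 0.0380 + 0.0710 + 0.2448 = 0.3756
G = 1 − 0.3756 = 0.6244

0.624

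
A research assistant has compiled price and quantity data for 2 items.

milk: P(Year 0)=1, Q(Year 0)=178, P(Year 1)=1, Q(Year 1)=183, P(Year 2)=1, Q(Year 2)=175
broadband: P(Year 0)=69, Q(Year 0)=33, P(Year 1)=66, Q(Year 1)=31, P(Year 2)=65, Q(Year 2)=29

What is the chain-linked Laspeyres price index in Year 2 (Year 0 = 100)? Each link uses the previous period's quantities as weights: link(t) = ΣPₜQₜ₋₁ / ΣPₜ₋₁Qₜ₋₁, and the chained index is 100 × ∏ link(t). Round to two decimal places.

94.63

Link Year 0→Year 1:
ΣP(Year 1)Q(Year 0) = 1×178 + 66×33 = 178 + 2178 = 2356
ΣP(Year 0)Q(Year 0) = 1×178 + 69×33 = 178 + 2277 = 2455
link = 2356/2455 = 0.959674
Link Year 1→Year 2:
ΣP(Year 2)Q(Year 1) = 1×183 + 65×31 = 183 + 2015 = 2198
ΣP(Year 1)Q(Year 1) = 1×183 + 66×31 = 183 + 2046 = 2229
link = 2198/2229 = 0.986092
Chained index = 100 × 0.959674 × 0.986092 = 94.6327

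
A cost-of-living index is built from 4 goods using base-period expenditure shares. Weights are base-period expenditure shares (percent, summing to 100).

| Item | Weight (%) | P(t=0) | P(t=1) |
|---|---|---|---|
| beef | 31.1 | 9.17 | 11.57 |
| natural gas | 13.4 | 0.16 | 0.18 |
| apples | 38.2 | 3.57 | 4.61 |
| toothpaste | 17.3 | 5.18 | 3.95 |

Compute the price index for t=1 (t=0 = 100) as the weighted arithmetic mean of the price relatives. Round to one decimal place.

116.8

beef: 31.1 × (11.57/9.17) = 31.1 × 1.261723 = 39.2396
natural gas: 13.4 × (0.18/0.16) = 13.4 × 1.125000 = 15.0750
apples: 38.2 × (4.61/3.57) = 38.2 × 1.291317 = 49.3283
toothpaste: 17.3 × (3.95/5.18) = 17.3 × 0.762548 = 13.1921
Index = Σ wᵢ·(p₁ᵢ/p₀ᵢ) = 39.2396 + 15.0750 + 49.3283 + 13.1921 = 116.8350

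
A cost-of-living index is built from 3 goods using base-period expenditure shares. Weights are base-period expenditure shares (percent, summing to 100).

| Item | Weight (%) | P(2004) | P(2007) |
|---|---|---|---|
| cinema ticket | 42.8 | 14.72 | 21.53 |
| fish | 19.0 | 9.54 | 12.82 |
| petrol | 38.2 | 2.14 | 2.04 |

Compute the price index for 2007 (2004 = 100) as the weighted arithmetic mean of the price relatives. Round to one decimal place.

cinema ticket: 42.8 × (21.53/14.72) = 42.8 × 1.462636 = 62.6008
fish: 19.0 × (12.82/9.54) = 19.0 × 1.343816 = 25.5325
petrol: 38.2 × (2.04/2.14) = 38.2 × 0.953271 = 36.4150
Index = Σ wᵢ·(p₁ᵢ/p₀ᵢ) = 62.6008 + 25.5325 + 36.4150 = 124.5483

124.5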